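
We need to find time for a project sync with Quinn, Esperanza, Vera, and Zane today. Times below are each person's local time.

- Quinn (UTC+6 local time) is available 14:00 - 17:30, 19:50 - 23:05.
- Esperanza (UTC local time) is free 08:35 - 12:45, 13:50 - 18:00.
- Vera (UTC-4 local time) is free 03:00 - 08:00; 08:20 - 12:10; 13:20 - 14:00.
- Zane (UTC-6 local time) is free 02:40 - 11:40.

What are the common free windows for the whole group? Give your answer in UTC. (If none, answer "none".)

08:40-11:30, 13:50-16:10

Quinn in UTC: 08:00-11:30, 13:50-17:05 (subtract 6h to convert from UTC+6).
Esperanza in UTC: 08:35-12:45, 13:50-18:00.
Vera in UTC: 07:00-12:00, 12:20-16:10, 17:20-18:00 (add 4h to convert from UTC-4).
Zane in UTC: 08:40-17:40 (add 6h to convert from UTC-6).
Quinn ∩ Esperanza: 08:35-11:30, 13:50-17:05.
Quinn ∩ Esperanza ∩ Vera: 08:35-11:30, 13:50-16:10.
Quinn ∩ Esperanza ∩ Vera ∩ Zane: 08:40-11:30, 13:50-16:10.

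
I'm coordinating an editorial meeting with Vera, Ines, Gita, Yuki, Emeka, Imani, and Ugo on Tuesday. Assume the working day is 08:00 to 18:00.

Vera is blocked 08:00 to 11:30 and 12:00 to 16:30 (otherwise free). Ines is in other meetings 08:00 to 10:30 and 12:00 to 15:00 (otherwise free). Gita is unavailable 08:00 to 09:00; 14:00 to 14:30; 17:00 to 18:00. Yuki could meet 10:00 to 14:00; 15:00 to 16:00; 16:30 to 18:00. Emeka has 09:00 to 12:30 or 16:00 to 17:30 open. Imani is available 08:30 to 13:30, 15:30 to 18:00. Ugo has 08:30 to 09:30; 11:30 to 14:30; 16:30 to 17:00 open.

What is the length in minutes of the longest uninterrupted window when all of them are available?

30

Vera free: 11:30-12:00, 16:30-18:00 (invert busy blocks within the working day).
Ines free: 10:30-12:00, 15:00-18:00 (invert busy blocks within the working day).
Gita free: 09:00-14:00, 14:30-17:00 (invert busy blocks within the working day).
Yuki free: 10:00-14:00, 15:00-16:00, 16:30-18:00.
Emeka free: 09:00-12:30, 16:00-17:30.
Imani free: 08:30-13:30, 15:30-18:00.
Ugo free: 08:30-09:30, 11:30-14:30, 16:30-17:00.
Vera ∩ Ines: 11:30-12:00, 16:30-18:00.
Vera ∩ Ines ∩ Gita: 11:30-12:00, 16:30-17:00.
Vera ∩ Ines ∩ Gita ∩ Yuki: 11:30-12:00, 16:30-17:00.
Vera ∩ Ines ∩ Gita ∩ Yuki ∩ Emeka: 11:30-12:00, 16:30-17:00.
Vera ∩ Ines ∩ Gita ∩ Yuki ∩ Emeka ∩ Imani: 11:30-12:00, 16:30-17:00.
Vera ∩ Ines ∩ Gita ∩ Yuki ∩ Emeka ∩ Imani ∩ Ugo: 11:30-12:00, 16:30-17:00.
So the common availability across everyone is 11:30-12:00, 16:30-17:00.
The longest is 11:30-12:00 at 30 minutes.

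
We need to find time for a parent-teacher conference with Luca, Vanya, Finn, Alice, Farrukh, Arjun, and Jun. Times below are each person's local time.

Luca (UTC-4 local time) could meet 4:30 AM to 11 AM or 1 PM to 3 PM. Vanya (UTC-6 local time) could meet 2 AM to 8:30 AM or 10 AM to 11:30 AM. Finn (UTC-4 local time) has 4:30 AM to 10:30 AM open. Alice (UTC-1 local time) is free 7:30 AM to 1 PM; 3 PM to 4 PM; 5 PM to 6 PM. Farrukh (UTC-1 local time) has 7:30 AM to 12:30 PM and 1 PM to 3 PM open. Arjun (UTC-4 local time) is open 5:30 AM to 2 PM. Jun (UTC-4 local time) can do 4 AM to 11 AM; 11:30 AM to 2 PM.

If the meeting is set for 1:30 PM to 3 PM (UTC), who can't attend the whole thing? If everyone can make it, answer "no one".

Alice, Farrukh, Finn, Vanya

Luca in UTC: 08:30-15:00, 17:00-19:00 (add 4h to convert from UTC-4).
Vanya in UTC: 08:00-14:30, 16:00-17:30 (add 6h to convert from UTC-6).
Finn in UTC: 08:30-14:30 (add 4h to convert from UTC-4).
Alice in UTC: 08:30-14:00, 16:00-17:00, 18:00-19:00 (add 1h to convert from UTC-1).
Farrukh in UTC: 08:30-13:30, 14:00-16:00 (add 1h to convert from UTC-1).
Arjun in UTC: 09:30-18:00 (add 4h to convert from UTC-4).
Jun in UTC: 08:00-15:00, 15:30-18:00 (add 4h to convert from UTC-4).
Luca: free for 13:30-15:00. Vanya: not fully free for 13:30-15:00. Finn: not fully free for 13:30-15:00. Alice: not fully free for 13:30-15:00. Farrukh: not fully free for 13:30-15:00. Arjun: free for 13:30-15:00. Jun: free for 13:30-15:00.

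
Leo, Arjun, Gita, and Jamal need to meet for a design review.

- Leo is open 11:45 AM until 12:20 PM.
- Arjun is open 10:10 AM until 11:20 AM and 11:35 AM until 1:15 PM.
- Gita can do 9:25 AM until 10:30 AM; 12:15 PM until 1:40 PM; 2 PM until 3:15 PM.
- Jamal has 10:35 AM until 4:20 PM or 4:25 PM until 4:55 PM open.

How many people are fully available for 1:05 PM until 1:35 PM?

Gita and Jamal can make the full 13:05-13:35 slot — that's 2.

2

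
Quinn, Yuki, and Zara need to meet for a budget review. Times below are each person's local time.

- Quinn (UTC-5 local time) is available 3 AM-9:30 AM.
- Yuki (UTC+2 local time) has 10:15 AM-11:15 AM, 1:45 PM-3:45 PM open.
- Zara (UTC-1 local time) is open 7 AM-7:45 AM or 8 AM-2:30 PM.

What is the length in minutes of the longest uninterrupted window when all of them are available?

120

Quinn in UTC: 08:00-14:30 (add 5h to convert from UTC-5).
Yuki in UTC: 08:15-09:15, 11:45-13:45 (subtract 2h to convert from UTC+2).
Zara in UTC: 08:00-08:45, 09:00-15:30 (add 1h to convert from UTC-1).
Quinn ∩ Yuki: 08:15-09:15, 11:45-13:45.
Quinn ∩ Yuki ∩ Zara: 08:15-08:45, 09:00-09:15, 11:45-13:45.
So the common availability across everyone is 08:15-08:45, 09:00-09:15, 11:45-13:45.
The longest is 11:45-13:45 at 120 minutes.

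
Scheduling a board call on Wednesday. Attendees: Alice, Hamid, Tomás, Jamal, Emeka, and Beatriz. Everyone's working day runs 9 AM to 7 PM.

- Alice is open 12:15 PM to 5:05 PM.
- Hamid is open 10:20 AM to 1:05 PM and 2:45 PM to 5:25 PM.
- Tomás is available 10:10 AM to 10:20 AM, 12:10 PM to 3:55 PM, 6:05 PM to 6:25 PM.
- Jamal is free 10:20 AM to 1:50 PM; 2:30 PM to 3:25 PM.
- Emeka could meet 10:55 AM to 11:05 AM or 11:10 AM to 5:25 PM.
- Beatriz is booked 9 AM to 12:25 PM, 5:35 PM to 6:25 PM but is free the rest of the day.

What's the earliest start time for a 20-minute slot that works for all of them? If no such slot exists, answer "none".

Alice free: 12:15-17:05.
Hamid free: 10:20-13:05, 14:45-17:25.
Tomás free: 10:10-10:20, 12:10-15:55, 18:05-18:25.
Jamal free: 10:20-13:50, 14:30-15:25.
Emeka free: 10:55-11:05, 11:10-17:25.
Beatriz free: 12:25-17:35, 18:25-19:00 (invert busy blocks within the working day).
Alice ∩ Hamid: 12:15-13:05, 14:45-17:05.
Alice ∩ Hamid ∩ Tomás: 12:15-13:05, 14:45-15:55.
Alice ∩ Hamid ∩ Tomás ∩ Jamal: 12:15-13:05, 14:45-15:25.
Alice ∩ Hamid ∩ Tomás ∩ Jamal ∩ Emeka: 12:15-13:05, 14:45-15:25.
Alice ∩ Hamid ∩ Tomás ∩ Jamal ∩ Emeka ∩ Beatriz: 12:25-13:05, 14:45-15:25.
The first common window of at least 20 minutes is 12:25-13:05, so the earliest start is 12:25.

12:25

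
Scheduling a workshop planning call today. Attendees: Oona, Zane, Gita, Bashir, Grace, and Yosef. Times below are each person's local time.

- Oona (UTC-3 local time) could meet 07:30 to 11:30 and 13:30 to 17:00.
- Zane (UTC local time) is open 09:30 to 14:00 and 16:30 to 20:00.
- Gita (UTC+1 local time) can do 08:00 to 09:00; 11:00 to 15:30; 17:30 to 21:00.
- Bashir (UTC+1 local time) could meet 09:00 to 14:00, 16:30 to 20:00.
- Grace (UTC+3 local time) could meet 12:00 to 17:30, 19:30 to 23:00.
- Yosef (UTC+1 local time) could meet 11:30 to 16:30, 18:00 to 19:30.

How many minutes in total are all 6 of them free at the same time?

Oona in UTC: 10:30-14:30, 16:30-20:00 (add 3h to convert from UTC-3).
Zane in UTC: 09:30-14:00, 16:30-20:00.
Gita in UTC: 07:00-08:00, 10:00-14:30, 16:30-20:00 (subtract 1h to convert from UTC+1).
Bashir in UTC: 08:00-13:00, 15:30-19:00 (subtract 1h to convert from UTC+1).
Grace in UTC: 09:00-14:30, 16:30-20:00 (subtract 3h to convert from UTC+3).
Yosef in UTC: 10:30-15:30, 17:00-18:30 (subtract 1h to convert from UTC+1).
Oona ∩ Zane: 10:30-14:00, 16:30-20:00.
Oona ∩ Zane ∩ Gita: 10:30-14:00, 16:30-20:00.
Oona ∩ Zane ∩ Gita ∩ Bashir: 10:30-13:00, 16:30-19:00.
Oona ∩ Zane ∩ Gita ∩ Bashir ∩ Grace: 10:30-13:00, 16:30-19:00.
Oona ∩ Zane ∩ Gita ∩ Bashir ∩ Grace ∩ Yosef: 10:30-13:00, 17:00-18:30.
Summing the common windows: 150 + 90 = 240 minutes.

240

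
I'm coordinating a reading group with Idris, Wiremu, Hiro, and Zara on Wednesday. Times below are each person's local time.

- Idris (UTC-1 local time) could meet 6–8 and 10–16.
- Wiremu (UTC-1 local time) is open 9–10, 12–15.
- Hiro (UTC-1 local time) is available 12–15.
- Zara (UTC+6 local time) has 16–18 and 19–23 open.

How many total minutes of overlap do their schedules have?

180

Idris in UTC: 07:00-09:00, 11:00-17:00 (add 1h to convert from UTC-1).
Wiremu in UTC: 10:00-11:00, 13:00-16:00 (add 1h to convert from UTC-1).
Hiro in UTC: 13:00-16:00 (add 1h to convert from UTC-1).
Zara in UTC: 10:00-12:00, 13:00-17:00 (subtract 6h to convert from UTC+6).
Idris ∩ Wiremu: 13:00-16:00.
Idris ∩ Wiremu ∩ Hiro: 13:00-16:00.
Idris ∩ Wiremu ∩ Hiro ∩ Zara: 13:00-16:00.
So the common availability across everyone is 13:00-16:00.
That's a single block of 180 minutes.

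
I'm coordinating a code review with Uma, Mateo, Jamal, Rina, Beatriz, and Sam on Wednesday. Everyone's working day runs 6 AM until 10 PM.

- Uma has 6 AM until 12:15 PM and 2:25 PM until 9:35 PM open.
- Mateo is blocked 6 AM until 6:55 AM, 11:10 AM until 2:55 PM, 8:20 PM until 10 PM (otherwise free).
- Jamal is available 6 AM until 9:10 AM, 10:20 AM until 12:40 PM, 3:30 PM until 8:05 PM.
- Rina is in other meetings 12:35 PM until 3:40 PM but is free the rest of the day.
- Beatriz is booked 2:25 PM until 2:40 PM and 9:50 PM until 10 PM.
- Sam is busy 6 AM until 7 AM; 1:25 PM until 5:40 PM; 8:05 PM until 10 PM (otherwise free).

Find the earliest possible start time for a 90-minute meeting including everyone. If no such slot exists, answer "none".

07:00

Uma free: 06:00-12:15, 14:25-21:35.
Mateo free: 06:55-11:10, 14:55-20:20 (invert busy blocks within the working day).
Jamal free: 06:00-09:10, 10:20-12:40, 15:30-20:05.
Rina free: 06:00-12:35, 15:40-22:00 (invert busy blocks within the working day).
Beatriz free: 06:00-14:25, 14:40-21:50 (invert busy blocks within the working day).
Sam free: 07:00-13:25, 17:40-20:05 (invert busy blocks within the working day).
Uma ∩ Mateo: 06:55-11:10, 14:55-20:20.
Uma ∩ Mateo ∩ Jamal: 06:55-09:10, 10:20-11:10, 15:30-20:05.
Uma ∩ Mateo ∩ Jamal ∩ Rina: 06:55-09:10, 10:20-11:10, 15:40-20:05.
Uma ∩ Mateo ∩ Jamal ∩ Rina ∩ Beatriz: 06:55-09:10, 10:20-11:10, 15:40-20:05.
Uma ∩ Mateo ∩ Jamal ∩ Rina ∩ Beatriz ∩ Sam: 07:00-09:10, 10:20-11:10, 17:40-20:05.
The first common window of at least 90 minutes is 07:00-09:10, so the earliest start is 07:00.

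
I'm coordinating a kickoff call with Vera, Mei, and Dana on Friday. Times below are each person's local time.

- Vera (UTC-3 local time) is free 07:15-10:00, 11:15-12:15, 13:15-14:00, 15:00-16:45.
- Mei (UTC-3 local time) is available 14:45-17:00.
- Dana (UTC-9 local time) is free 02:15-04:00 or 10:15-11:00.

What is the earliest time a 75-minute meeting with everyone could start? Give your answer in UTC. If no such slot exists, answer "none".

none

Vera in UTC: 10:15-13:00, 14:15-15:15, 16:15-17:00, 18:00-19:45 (add 3h to convert from UTC-3).
Mei in UTC: 17:45-20:00 (add 3h to convert from UTC-3).
Dana in UTC: 11:15-13:00, 19:15-20:00 (add 9h to convert from UTC-9).
Vera ∩ Mei: 18:00-19:45.
Vera ∩ Mei ∩ Dana: 19:15-19:45.
No common window is at least 75 minutes long.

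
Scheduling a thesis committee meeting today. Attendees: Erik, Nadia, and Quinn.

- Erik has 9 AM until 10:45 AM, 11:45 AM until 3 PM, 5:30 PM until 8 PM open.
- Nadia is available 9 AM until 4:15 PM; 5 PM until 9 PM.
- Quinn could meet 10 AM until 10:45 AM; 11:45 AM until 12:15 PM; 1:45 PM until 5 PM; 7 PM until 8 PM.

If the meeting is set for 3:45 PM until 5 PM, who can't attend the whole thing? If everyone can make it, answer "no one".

Erik: not fully free for 15:45-17:00. Nadia: not fully free for 15:45-17:00. Quinn: free for 15:45-17:00.

Erik, Nadia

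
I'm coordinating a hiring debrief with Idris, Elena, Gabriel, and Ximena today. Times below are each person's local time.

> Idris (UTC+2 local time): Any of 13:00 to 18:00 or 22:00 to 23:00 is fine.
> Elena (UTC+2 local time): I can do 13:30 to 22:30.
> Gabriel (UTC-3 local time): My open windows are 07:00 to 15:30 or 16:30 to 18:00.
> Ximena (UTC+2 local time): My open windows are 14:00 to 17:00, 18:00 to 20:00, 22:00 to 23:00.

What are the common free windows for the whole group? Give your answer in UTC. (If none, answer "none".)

12:00-15:00, 20:00-20:30

Idris in UTC: 11:00-16:00, 20:00-21:00 (subtract 2h to convert from UTC+2).
Elena in UTC: 11:30-20:30 (subtract 2h to convert from UTC+2).
Gabriel in UTC: 10:00-18:30, 19:30-21:00 (add 3h to convert from UTC-3).
Ximena in UTC: 12:00-15:00, 16:00-18:00, 20:00-21:00 (subtract 2h to convert from UTC+2).
Idris ∩ Elena: 11:30-16:00, 20:00-20:30.
Idris ∩ Elena ∩ Gabriel: 11:30-16:00, 20:00-20:30.
Idris ∩ Elena ∩ Gabriel ∩ Ximena: 12:00-15:00, 20:00-20:30.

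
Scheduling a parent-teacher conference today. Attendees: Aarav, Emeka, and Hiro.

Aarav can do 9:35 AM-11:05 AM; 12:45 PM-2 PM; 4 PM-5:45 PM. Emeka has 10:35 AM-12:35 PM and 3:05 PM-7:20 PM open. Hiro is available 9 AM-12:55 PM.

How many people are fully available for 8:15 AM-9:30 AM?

nobody can make the full 08:15-09:30 slot — that's 0.

0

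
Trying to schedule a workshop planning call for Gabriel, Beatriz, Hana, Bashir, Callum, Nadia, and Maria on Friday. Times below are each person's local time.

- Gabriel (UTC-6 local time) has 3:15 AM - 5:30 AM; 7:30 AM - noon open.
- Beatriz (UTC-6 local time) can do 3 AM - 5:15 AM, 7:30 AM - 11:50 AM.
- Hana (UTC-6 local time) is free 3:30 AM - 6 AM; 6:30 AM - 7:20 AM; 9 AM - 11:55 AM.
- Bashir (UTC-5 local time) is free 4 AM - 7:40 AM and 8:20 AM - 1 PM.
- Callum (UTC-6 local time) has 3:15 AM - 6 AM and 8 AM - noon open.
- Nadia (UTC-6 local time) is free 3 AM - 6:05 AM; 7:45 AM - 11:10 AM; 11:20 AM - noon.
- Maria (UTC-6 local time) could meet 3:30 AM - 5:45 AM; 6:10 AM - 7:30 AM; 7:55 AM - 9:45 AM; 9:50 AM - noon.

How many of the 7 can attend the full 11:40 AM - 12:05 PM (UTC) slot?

2

Gabriel in UTC: 09:15-11:30, 13:30-18:00 (add 6h to convert from UTC-6).
Beatriz in UTC: 09:00-11:15, 13:30-17:50 (add 6h to convert from UTC-6).
Hana in UTC: 09:30-12:00, 12:30-13:20, 15:00-17:55 (add 6h to convert from UTC-6).
Bashir in UTC: 09:00-12:40, 13:20-18:00 (add 5h to convert from UTC-5).
Callum in UTC: 09:15-12:00, 14:00-18:00 (add 6h to convert from UTC-6).
Nadia in UTC: 09:00-12:05, 13:45-17:10, 17:20-18:00 (add 6h to convert from UTC-6).
Maria in UTC: 09:30-11:45, 12:10-13:30, 13:55-15:45, 15:50-18:00 (add 6h to convert from UTC-6).
Bashir and Nadia can make the full 11:40-12:05 slot — that's 2.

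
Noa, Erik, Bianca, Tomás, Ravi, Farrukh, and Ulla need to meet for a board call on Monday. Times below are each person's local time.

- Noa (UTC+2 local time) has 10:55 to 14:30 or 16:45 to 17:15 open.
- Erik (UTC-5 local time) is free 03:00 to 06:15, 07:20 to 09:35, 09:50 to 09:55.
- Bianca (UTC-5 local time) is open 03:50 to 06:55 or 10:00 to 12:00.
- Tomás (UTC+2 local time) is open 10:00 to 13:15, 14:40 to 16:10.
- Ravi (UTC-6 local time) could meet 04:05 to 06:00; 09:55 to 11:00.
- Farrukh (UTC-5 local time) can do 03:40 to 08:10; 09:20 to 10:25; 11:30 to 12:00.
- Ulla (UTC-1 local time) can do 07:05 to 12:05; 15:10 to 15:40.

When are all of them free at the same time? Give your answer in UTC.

10:05-11:15

Noa in UTC: 08:55-12:30, 14:45-15:15 (subtract 2h to convert from UTC+2).
Erik in UTC: 08:00-11:15, 12:20-14:35, 14:50-14:55 (add 5h to convert from UTC-5).
Bianca in UTC: 08:50-11:55, 15:00-17:00 (add 5h to convert from UTC-5).
Tomás in UTC: 08:00-11:15, 12:40-14:10 (subtract 2h to convert from UTC+2).
Ravi in UTC: 10:05-12:00, 15:55-17:00 (add 6h to convert from UTC-6).
Farrukh in UTC: 08:40-13:10, 14:20-15:25, 16:30-17:00 (add 5h to convert from UTC-5).
Ulla in UTC: 08:05-13:05, 16:10-16:40 (add 1h to convert from UTC-1).
Noa ∩ Erik: 08:55-11:15, 12:20-12:30, 14:50-14:55.
Noa ∩ Erik ∩ Bianca: 08:55-11:15.
Noa ∩ Erik ∩ Bianca ∩ Tomás: 08:55-11:15.
Noa ∩ Erik ∩ Bianca ∩ Tomás ∩ Ravi: 10:05-11:15.
Noa ∩ Erik ∩ Bianca ∩ Tomás ∩ Ravi ∩ Farrukh: 10:05-11:15.
Noa ∩ Erik ∩ Bianca ∩ Tomás ∩ Ravi ∩ Farrukh ∩ Ulla: 10:05-11:15.
So the common availability across everyone is 10:05-11:15.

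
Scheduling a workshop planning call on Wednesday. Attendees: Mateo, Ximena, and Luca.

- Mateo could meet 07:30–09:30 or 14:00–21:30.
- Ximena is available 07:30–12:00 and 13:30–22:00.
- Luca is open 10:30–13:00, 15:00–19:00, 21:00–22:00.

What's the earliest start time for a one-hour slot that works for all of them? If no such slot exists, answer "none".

15:00

Mateo ∩ Ximena: 07:30-09:30, 14:00-21:30.
Mateo ∩ Ximena ∩ Luca: 15:00-19:00, 21:00-21:30.
The first common window of at least 60 minutes is 15:00-19:00, so the earliest start is 15:00.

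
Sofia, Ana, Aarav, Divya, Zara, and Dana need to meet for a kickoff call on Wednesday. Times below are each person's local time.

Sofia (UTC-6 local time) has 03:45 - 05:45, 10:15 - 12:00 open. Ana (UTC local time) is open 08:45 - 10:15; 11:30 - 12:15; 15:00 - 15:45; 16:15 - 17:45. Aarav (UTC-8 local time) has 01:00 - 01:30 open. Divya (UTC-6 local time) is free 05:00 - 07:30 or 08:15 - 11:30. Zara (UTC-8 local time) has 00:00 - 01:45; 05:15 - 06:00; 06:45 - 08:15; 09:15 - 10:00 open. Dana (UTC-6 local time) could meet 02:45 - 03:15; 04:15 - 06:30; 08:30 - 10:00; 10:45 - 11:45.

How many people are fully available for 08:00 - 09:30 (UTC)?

1

Sofia in UTC: 09:45-11:45, 16:15-18:00 (add 6h to convert from UTC-6).
Ana in UTC: 08:45-10:15, 11:30-12:15, 15:00-15:45, 16:15-17:45.
Aarav in UTC: 09:00-09:30 (add 8h to convert from UTC-8).
Divya in UTC: 11:00-13:30, 14:15-17:30 (add 6h to convert from UTC-6).
Zara in UTC: 08:00-09:45, 13:15-14:00, 14:45-16:15, 17:15-18:00 (add 8h to convert from UTC-8).
Dana in UTC: 08:45-09:15, 10:15-12:30, 14:30-16:00, 16:45-17:45 (add 6h to convert from UTC-6).
Zara can make the full 08:00-09:30 slot — that's 1.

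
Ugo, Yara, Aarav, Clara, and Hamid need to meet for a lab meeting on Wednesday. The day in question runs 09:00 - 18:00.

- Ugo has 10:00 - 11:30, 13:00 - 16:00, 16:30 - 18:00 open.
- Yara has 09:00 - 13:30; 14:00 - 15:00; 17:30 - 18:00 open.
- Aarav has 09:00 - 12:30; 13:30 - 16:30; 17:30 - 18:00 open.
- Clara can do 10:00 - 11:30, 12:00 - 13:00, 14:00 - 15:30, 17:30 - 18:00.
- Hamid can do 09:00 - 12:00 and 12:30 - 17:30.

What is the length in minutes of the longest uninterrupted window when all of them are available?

Ugo ∩ Yara: 10:00-11:30, 13:00-13:30, 14:00-15:00, 17:30-18:00.
Ugo ∩ Yara ∩ Aarav: 10:00-11:30, 14:00-15:00, 17:30-18:00.
Ugo ∩ Yara ∩ Aarav ∩ Clara: 10:00-11:30, 14:00-15:00, 17:30-18:00.
Ugo ∩ Yara ∩ Aarav ∩ Clara ∩ Hamid: 10:00-11:30, 14:00-15:00.
So the common availability across everyone is 10:00-11:30, 14:00-15:00.
The longest is 10:00-11:30 at 90 minutes.

90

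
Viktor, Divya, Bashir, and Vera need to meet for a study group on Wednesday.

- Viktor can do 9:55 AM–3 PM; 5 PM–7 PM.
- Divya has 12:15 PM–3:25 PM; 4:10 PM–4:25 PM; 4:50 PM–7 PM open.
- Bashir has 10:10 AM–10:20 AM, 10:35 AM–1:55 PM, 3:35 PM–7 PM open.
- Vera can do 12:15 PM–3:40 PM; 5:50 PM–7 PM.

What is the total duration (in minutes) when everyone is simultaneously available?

Viktor ∩ Divya: 12:15-15:00, 17:00-19:00.
Viktor ∩ Divya ∩ Bashir: 12:15-13:55, 17:00-19:00.
Viktor ∩ Divya ∩ Bashir ∩ Vera: 12:15-13:55, 17:50-19:00.
Summing the common windows: 100 + 70 = 170 minutes.

170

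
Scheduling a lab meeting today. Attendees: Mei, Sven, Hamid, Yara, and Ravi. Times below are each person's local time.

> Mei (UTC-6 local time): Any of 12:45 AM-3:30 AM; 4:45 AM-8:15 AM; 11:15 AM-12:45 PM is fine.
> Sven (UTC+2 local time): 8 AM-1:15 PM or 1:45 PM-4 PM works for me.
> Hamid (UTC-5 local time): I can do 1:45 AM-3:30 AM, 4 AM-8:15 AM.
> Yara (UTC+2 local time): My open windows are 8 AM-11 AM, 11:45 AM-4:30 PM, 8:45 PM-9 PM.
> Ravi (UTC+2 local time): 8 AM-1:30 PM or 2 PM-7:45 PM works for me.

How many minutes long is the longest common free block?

Mei in UTC: 06:45-09:30, 10:45-14:15, 17:15-18:45 (add 6h to convert from UTC-6).
Sven in UTC: 06:00-11:15, 11:45-14:00 (subtract 2h to convert from UTC+2).
Hamid in UTC: 06:45-08:30, 09:00-13:15 (add 5h to convert from UTC-5).
Yara in UTC: 06:00-09:00, 09:45-14:30, 18:45-19:00 (subtract 2h to convert from UTC+2).
Ravi in UTC: 06:00-11:30, 12:00-17:45 (subtract 2h to convert from UTC+2).
Mei ∩ Sven: 06:45-09:30, 10:45-11:15, 11:45-14:00.
Mei ∩ Sven ∩ Hamid: 06:45-08:30, 09:00-09:30, 10:45-11:15, 11:45-13:15.
Mei ∩ Sven ∩ Hamid ∩ Yara: 06:45-08:30, 10:45-11:15, 11:45-13:15.
Mei ∩ Sven ∩ Hamid ∩ Yara ∩ Ravi: 06:45-08:30, 10:45-11:15, 12:00-13:15.
The longest is 06:45-08:30 at 105 minutes.

105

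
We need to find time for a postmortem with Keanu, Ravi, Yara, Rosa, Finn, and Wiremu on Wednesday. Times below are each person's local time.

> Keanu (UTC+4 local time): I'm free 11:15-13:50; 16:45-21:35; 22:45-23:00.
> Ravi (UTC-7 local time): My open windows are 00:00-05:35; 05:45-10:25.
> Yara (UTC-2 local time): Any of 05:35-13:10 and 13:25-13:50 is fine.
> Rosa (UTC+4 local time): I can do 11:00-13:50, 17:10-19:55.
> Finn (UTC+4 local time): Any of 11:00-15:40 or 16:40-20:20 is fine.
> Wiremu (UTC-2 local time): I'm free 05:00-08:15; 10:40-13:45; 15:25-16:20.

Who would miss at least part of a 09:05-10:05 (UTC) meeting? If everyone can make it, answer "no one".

Keanu, Rosa

Keanu in UTC: 07:15-09:50, 12:45-17:35, 18:45-19:00 (subtract 4h to convert from UTC+4).
Ravi in UTC: 07:00-12:35, 12:45-17:25 (add 7h to convert from UTC-7).
Yara in UTC: 07:35-15:10, 15:25-15:50 (add 2h to convert from UTC-2).
Rosa in UTC: 07:00-09:50, 13:10-15:55 (subtract 4h to convert from UTC+4).
Finn in UTC: 07:00-11:40, 12:40-16:20 (subtract 4h to convert from UTC+4).
Wiremu in UTC: 07:00-10:15, 12:40-15:45, 17:25-18:20 (add 2h to convert from UTC-2).
Keanu: not fully free for 09:05-10:05. Ravi: free for 09:05-10:05. Yara: free for 09:05-10:05. Rosa: not fully free for 09:05-10:05. Finn: free for 09:05-10:05. Wiremu: free for 09:05-10:05.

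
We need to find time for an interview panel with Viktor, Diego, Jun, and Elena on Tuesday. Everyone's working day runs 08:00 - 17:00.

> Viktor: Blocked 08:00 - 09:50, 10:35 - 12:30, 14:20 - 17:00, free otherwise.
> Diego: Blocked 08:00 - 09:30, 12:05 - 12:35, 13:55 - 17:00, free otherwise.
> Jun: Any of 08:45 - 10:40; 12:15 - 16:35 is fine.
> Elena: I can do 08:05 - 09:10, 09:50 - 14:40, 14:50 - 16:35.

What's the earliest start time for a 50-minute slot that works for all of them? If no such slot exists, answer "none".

12:35

Viktor free: 09:50-10:35, 12:30-14:20 (invert busy blocks within the working day).
Diego free: 09:30-12:05, 12:35-13:55 (invert busy blocks within the working day).
Jun free: 08:45-10:40, 12:15-16:35.
Elena free: 08:05-09:10, 09:50-14:40, 14:50-16:35.
Viktor ∩ Diego: 09:50-10:35, 12:35-13:55.
Viktor ∩ Diego ∩ Jun: 09:50-10:35, 12:35-13:55.
Viktor ∩ Diego ∩ Jun ∩ Elena: 09:50-10:35, 12:35-13:55.
Those are the intersection windows.
The first common window of at least 50 minutes is 12:35-13:55, so the earliest start is 12:35.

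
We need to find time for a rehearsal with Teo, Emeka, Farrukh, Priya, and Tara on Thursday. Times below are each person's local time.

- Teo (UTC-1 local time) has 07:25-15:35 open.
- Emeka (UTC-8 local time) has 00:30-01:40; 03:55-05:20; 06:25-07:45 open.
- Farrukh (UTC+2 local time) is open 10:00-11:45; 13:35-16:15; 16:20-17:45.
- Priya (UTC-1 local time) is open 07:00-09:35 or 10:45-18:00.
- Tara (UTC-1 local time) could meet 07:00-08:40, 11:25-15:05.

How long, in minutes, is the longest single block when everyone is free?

80

Teo in UTC: 08:25-16:35 (add 1h to convert from UTC-1).
Emeka in UTC: 08:30-09:40, 11:55-13:20, 14:25-15:45 (add 8h to convert from UTC-8).
Farrukh in UTC: 08:00-09:45, 11:35-14:15, 14:20-15:45 (subtract 2h to convert from UTC+2).
Priya in UTC: 08:00-10:35, 11:45-19:00 (add 1h to convert from UTC-1).
Tara in UTC: 08:00-09:40, 12:25-16:05 (add 1h to convert from UTC-1).
Teo ∩ Emeka: 08:30-09:40, 11:55-13:20, 14:25-15:45.
Teo ∩ Emeka ∩ Farrukh: 08:30-09:40, 11:55-13:20, 14:25-15:45.
Teo ∩ Emeka ∩ Farrukh ∩ Priya: 08:30-09:40, 11:55-13:20, 14:25-15:45.
Teo ∩ Emeka ∩ Farrukh ∩ Priya ∩ Tara: 08:30-09:40, 12:25-13:20, 14:25-15:45.
The longest is 14:25-15:45 at 80 minutes.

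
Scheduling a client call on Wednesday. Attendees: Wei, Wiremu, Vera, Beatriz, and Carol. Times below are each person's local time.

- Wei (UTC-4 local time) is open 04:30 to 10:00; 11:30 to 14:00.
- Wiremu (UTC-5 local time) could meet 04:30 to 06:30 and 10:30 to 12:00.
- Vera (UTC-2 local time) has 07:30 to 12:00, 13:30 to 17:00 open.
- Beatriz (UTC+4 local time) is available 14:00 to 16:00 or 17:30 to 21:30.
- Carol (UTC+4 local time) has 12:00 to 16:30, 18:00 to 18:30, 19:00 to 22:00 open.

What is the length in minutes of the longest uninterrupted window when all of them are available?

Wei in UTC: 08:30-14:00, 15:30-18:00 (add 4h to convert from UTC-4).
Wiremu in UTC: 09:30-11:30, 15:30-17:00 (add 5h to convert from UTC-5).
Vera in UTC: 09:30-14:00, 15:30-19:00 (add 2h to convert from UTC-2).
Beatriz in UTC: 10:00-12:00, 13:30-17:30 (subtract 4h to convert from UTC+4).
Carol in UTC: 08:00-12:30, 14:00-14:30, 15:00-18:00 (subtract 4h to convert from UTC+4).
Wei ∩ Wiremu: 09:30-11:30, 15:30-17:00.
Wei ∩ Wiremu ∩ Vera: 09:30-11:30, 15:30-17:00.
Wei ∩ Wiremu ∩ Vera ∩ Beatriz: 10:00-11:30, 15:30-17:00.
Wei ∩ Wiremu ∩ Vera ∩ Beatriz ∩ Carol: 10:00-11:30, 15:30-17:00.
So the common availability across everyone is 10:00-11:30, 15:30-17:00.
The longest is 10:00-11:30 at 90 minutes.

90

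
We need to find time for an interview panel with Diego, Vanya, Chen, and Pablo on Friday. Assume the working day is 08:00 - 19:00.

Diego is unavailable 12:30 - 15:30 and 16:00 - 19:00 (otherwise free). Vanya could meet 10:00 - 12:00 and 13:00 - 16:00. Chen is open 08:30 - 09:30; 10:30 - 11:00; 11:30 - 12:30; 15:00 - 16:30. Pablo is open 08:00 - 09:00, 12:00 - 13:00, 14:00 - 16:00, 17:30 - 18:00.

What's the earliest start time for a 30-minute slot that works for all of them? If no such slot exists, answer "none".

Diego free: 08:00-12:30, 15:30-16:00 (invert busy blocks within the working day).
Vanya free: 10:00-12:00, 13:00-16:00.
Chen free: 08:30-09:30, 10:30-11:00, 11:30-12:30, 15:00-16:30.
Pablo free: 08:00-09:00, 12:00-13:00, 14:00-16:00, 17:30-18:00.
Diego ∩ Vanya: 10:00-12:00, 15:30-16:00.
Diego ∩ Vanya ∩ Chen: 10:30-11:00, 11:30-12:00, 15:30-16:00.
Diego ∩ Vanya ∩ Chen ∩ Pablo: 15:30-16:00.
The first common window of at least 30 minutes is 15:30-16:00, so the earliest start is 15:30.

15:30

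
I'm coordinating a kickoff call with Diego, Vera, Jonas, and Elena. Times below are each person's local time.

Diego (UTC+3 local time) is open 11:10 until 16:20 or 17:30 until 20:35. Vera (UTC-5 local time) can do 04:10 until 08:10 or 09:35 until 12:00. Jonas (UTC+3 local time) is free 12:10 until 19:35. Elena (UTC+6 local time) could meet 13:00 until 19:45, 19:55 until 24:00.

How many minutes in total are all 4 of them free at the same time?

360

Diego in UTC: 08:10-13:20, 14:30-17:35 (subtract 3h to convert from UTC+3).
Vera in UTC: 09:10-13:10, 14:35-17:00 (add 5h to convert from UTC-5).
Jonas in UTC: 09:10-16:35 (subtract 3h to convert from UTC+3).
Elena in UTC: 07:00-13:45, 13:55-18:00 (subtract 6h to convert from UTC+6).
Diego ∩ Vera: 09:10-13:10, 14:35-17:00.
Diego ∩ Vera ∩ Jonas: 09:10-13:10, 14:35-16:35.
Diego ∩ Vera ∩ Jonas ∩ Elena: 09:10-13:10, 14:35-16:35.
Summing the common windows: 240 + 120 = 360 minutes.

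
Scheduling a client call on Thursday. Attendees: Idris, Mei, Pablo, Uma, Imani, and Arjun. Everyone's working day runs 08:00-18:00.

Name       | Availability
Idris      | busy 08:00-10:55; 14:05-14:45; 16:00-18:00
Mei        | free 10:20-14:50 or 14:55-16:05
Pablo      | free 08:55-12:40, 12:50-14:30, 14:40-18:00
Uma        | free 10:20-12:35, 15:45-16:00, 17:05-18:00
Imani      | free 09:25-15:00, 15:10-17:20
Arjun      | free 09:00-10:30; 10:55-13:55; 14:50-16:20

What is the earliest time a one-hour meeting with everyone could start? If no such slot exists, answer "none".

Idris free: 10:55-14:05, 14:45-16:00 (invert busy blocks within the working day).
Mei free: 10:20-14:50, 14:55-16:05.
Pablo free: 08:55-12:40, 12:50-14:30, 14:40-18:00.
Uma free: 10:20-12:35, 15:45-16:00, 17:05-18:00.
Imani free: 09:25-15:00, 15:10-17:20.
Arjun free: 09:00-10:30, 10:55-13:55, 14:50-16:20.
Idris ∩ Mei: 10:55-14:05, 14:45-14:50, 14:55-16:00.
Idris ∩ Mei ∩ Pablo: 10:55-12:40, 12:50-14:05, 14:45-14:50, 14:55-16:00.
Idris ∩ Mei ∩ Pablo ∩ Uma: 10:55-12:35, 15:45-16:00.
Idris ∩ Mei ∩ Pablo ∩ Uma ∩ Imani: 10:55-12:35, 15:45-16:00.
Idris ∩ Mei ∩ Pablo ∩ Uma ∩ Imani ∩ Arjun: 10:55-12:35, 15:45-16:00.
The first common window of at least 60 minutes is 10:55-12:35, so the earliest start is 10:55.

10:55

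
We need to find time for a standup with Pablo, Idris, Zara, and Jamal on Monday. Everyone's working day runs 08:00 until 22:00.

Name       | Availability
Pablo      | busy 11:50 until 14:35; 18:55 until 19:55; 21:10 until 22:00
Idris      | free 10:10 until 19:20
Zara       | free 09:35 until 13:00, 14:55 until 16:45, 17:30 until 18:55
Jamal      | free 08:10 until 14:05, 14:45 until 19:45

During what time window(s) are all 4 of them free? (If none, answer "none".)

Pablo free: 08:00-11:50, 14:35-18:55, 19:55-21:10 (invert busy blocks within the working day).
Idris free: 10:10-19:20.
Zara free: 09:35-13:00, 14:55-16:45, 17:30-18:55.
Jamal free: 08:10-14:05, 14:45-19:45.
Pablo ∩ Idris: 10:10-11:50, 14:35-18:55.
Pablo ∩ Idris ∩ Zara: 10:10-11:50, 14:55-16:45, 17:30-18:55.
Pablo ∩ Idris ∩ Zara ∩ Jamal: 10:10-11:50, 14:55-16:45, 17:30-18:55.

10:10-11:50, 14:55-16:45, 17:30-18:55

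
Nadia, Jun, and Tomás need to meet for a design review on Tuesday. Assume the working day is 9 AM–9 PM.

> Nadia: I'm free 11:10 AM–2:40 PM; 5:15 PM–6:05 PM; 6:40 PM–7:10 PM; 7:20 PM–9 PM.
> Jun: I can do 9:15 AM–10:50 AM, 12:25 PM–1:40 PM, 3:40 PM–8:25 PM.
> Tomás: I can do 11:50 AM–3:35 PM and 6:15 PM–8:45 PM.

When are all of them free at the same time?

12:25-13:40, 18:40-19:10, 19:20-20:25

Nadia ∩ Jun: 12:25-13:40, 17:15-18:05, 18:40-19:10, 19:20-20:25.
Nadia ∩ Jun ∩ Tomás: 12:25-13:40, 18:40-19:10, 19:20-20:25.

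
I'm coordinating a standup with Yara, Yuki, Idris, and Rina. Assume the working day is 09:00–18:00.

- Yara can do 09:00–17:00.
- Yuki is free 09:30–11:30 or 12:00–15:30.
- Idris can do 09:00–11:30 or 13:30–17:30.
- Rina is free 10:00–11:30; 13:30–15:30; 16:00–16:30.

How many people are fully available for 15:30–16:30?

Yara and Idris can make the full 15:30-16:30 slot — that's 2.

2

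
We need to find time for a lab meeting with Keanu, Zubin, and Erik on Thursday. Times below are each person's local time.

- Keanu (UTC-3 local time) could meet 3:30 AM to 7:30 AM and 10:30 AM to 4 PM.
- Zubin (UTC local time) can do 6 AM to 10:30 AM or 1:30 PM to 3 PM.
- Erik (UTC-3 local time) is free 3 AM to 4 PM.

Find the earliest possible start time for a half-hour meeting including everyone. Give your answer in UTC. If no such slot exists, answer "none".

Keanu in UTC: 06:30-10:30, 13:30-19:00 (add 3h to convert from UTC-3).
Zubin in UTC: 06:00-10:30, 13:30-15:00.
Erik in UTC: 06:00-19:00 (add 3h to convert from UTC-3).
Keanu ∩ Zubin: 06:30-10:30, 13:30-15:00.
Keanu ∩ Zubin ∩ Erik: 06:30-10:30, 13:30-15:00.
The first common window of at least 30 minutes is 06:30-10:30, so the earliest start is 06:30.

06:30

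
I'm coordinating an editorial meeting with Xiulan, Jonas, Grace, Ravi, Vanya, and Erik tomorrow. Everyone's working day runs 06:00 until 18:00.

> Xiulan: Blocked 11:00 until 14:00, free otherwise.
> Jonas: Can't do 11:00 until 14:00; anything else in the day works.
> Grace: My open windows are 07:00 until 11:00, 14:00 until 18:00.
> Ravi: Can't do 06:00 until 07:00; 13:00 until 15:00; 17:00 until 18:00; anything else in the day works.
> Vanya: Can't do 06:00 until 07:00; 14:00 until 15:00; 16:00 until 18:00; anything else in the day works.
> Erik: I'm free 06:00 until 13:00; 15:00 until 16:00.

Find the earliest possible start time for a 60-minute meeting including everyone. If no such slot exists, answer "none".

Xiulan free: 06:00-11:00, 14:00-18:00 (invert busy blocks within the working day).
Jonas free: 06:00-11:00, 14:00-18:00 (invert busy blocks within the working day).
Grace free: 07:00-11:00, 14:00-18:00.
Ravi free: 07:00-13:00, 15:00-17:00 (invert busy blocks within the working day).
Vanya free: 07:00-14:00, 15:00-16:00 (invert busy blocks within the working day).
Erik free: 06:00-13:00, 15:00-16:00.
Xiulan ∩ Jonas: 06:00-11:00, 14:00-18:00.
Xiulan ∩ Jonas ∩ Grace: 07:00-11:00, 14:00-18:00.
Xiulan ∩ Jonas ∩ Grace ∩ Ravi: 07:00-11:00, 15:00-17:00.
Xiulan ∩ Jonas ∩ Grace ∩ Ravi ∩ Vanya: 07:00-11:00, 15:00-16:00.
Xiulan ∩ Jonas ∩ Grace ∩ Ravi ∩ Vanya ∩ Erik: 07:00-11:00, 15:00-16:00.
So the common availability across everyone is 07:00-11:00, 15:00-16:00.
The first common window of at least 60 minutes is 07:00-11:00, so the earliest start is 07:00.

07:00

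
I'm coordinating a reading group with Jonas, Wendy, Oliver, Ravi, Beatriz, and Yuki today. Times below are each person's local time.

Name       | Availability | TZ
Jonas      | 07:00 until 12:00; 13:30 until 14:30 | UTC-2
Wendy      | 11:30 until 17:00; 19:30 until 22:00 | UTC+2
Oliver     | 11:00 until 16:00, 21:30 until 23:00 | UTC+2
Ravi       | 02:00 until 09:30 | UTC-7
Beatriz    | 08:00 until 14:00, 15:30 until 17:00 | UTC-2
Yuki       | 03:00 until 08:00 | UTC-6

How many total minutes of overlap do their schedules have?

Jonas in UTC: 09:00-14:00, 15:30-16:30 (add 2h to convert from UTC-2).
Wendy in UTC: 09:30-15:00, 17:30-20:00 (subtract 2h to convert from UTC+2).
Oliver in UTC: 09:00-14:00, 19:30-21:00 (subtract 2h to convert from UTC+2).
Ravi in UTC: 09:00-16:30 (add 7h to convert from UTC-7).
Beatriz in UTC: 10:00-16:00, 17:30-19:00 (add 2h to convert from UTC-2).
Yuki in UTC: 09:00-14:00 (add 6h to convert from UTC-6).
Jonas ∩ Wendy: 09:30-14:00.
Jonas ∩ Wendy ∩ Oliver: 09:30-14:00.
Jonas ∩ Wendy ∩ Oliver ∩ Ravi: 09:30-14:00.
Jonas ∩ Wendy ∩ Oliver ∩ Ravi ∩ Beatriz: 10:00-14:00.
Jonas ∩ Wendy ∩ Oliver ∩ Ravi ∩ Beatriz ∩ Yuki: 10:00-14:00.
That's a single block of 240 minutes.

240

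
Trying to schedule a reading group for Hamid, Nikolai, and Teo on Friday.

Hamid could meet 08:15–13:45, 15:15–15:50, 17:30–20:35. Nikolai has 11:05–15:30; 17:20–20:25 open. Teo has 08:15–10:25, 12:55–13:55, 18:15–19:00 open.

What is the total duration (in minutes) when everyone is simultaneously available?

95

Hamid ∩ Nikolai: 11:05-13:45, 15:15-15:30, 17:30-20:25.
Hamid ∩ Nikolai ∩ Teo: 12:55-13:45, 18:15-19:00.
So the common availability across everyone is 12:55-13:45, 18:15-19:00.
Summing the common windows: 50 + 45 = 95 minutes.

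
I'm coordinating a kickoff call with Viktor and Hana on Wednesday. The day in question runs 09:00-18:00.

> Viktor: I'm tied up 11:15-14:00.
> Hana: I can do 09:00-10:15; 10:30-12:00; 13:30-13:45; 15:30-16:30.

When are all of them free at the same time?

09:00-10:15, 10:30-11:15, 15:30-16:30

Viktor free: 09:00-11:15, 14:00-18:00 (invert busy blocks within the working day).
Hana free: 09:00-10:15, 10:30-12:00, 13:30-13:45, 15:30-16:30.
Viktor ∩ Hana: 09:00-10:15, 10:30-11:15, 15:30-16:30.
Those are the intersection windows.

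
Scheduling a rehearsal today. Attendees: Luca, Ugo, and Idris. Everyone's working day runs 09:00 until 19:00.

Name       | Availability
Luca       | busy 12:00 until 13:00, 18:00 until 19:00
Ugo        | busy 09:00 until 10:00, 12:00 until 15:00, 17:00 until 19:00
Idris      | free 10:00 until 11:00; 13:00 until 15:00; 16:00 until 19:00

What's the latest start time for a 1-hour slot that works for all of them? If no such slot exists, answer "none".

Luca free: 09:00-12:00, 13:00-18:00 (invert busy blocks within the working day).
Ugo free: 10:00-12:00, 15:00-17:00 (invert busy blocks within the working day).
Idris free: 10:00-11:00, 13:00-15:00, 16:00-19:00.
Luca ∩ Ugo: 10:00-12:00, 15:00-17:00.
Luca ∩ Ugo ∩ Idris: 10:00-11:00, 16:00-17:00.
The last common window of at least 60 minutes is 16:00-17:00; a 60-minute meeting can start as late as 16:00 and still end by 17:00.

16:00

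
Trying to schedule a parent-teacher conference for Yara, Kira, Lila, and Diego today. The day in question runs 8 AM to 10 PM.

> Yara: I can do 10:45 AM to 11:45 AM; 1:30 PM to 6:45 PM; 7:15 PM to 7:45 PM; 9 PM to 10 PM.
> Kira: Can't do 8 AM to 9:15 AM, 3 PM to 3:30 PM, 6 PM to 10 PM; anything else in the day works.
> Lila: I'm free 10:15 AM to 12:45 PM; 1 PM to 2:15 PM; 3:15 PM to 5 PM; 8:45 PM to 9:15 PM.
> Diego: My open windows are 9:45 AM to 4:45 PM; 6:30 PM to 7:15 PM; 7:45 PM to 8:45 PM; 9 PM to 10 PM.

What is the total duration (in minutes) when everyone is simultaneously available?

Yara free: 10:45-11:45, 13:30-18:45, 19:15-19:45, 21:00-22:00.
Kira free: 09:15-15:00, 15:30-18:00 (invert busy blocks within the working day).
Lila free: 10:15-12:45, 13:00-14:15, 15:15-17:00, 20:45-21:15.
Diego free: 09:45-16:45, 18:30-19:15, 19:45-20:45, 21:00-22:00.
Yara ∩ Kira: 10:45-11:45, 13:30-15:00, 15:30-18:00.
Yara ∩ Kira ∩ Lila: 10:45-11:45, 13:30-14:15, 15:30-17:00.
Yara ∩ Kira ∩ Lila ∩ Diego: 10:45-11:45, 13:30-14:15, 15:30-16:45.
Summing the common windows: 60 + 45 + 75 = 180 minutes.

180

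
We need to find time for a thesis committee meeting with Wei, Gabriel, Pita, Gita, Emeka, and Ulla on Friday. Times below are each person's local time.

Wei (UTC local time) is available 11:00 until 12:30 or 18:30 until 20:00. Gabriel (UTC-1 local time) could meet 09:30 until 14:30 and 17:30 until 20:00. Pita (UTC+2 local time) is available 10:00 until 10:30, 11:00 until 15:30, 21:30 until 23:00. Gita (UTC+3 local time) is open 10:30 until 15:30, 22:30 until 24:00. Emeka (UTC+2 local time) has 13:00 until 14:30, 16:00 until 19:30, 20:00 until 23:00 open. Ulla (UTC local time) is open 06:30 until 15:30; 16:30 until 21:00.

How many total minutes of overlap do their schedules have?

Wei in UTC: 11:00-12:30, 18:30-20:00.
Gabriel in UTC: 10:30-15:30, 18:30-21:00 (add 1h to convert from UTC-1).
Pita in UTC: 08:00-08:30, 09:00-13:30, 19:30-21:00 (subtract 2h to convert from UTC+2).
Gita in UTC: 07:30-12:30, 19:30-21:00 (subtract 3h to convert from UTC+3).
Emeka in UTC: 11:00-12:30, 14:00-17:30, 18:00-21:00 (subtract 2h to convert from UTC+2).
Ulla in UTC: 06:30-15:30, 16:30-21:00.
Wei ∩ Gabriel: 11:00-12:30, 18:30-20:00.
Wei ∩ Gabriel ∩ Pita: 11:00-12:30, 19:30-20:00.
Wei ∩ Gabriel ∩ Pita ∩ Gita: 11:00-12:30, 19:30-20:00.
Wei ∩ Gabriel ∩ Pita ∩ Gita ∩ Emeka: 11:00-12:30, 19:30-20:00.
Wei ∩ Gabriel ∩ Pita ∩ Gita ∩ Emeka ∩ Ulla: 11:00-12:30, 19:30-20:00.
So the common availability across everyone is 11:00-12:30, 19:30-20:00.
Summing the common windows: 90 + 30 = 120 minutes.

120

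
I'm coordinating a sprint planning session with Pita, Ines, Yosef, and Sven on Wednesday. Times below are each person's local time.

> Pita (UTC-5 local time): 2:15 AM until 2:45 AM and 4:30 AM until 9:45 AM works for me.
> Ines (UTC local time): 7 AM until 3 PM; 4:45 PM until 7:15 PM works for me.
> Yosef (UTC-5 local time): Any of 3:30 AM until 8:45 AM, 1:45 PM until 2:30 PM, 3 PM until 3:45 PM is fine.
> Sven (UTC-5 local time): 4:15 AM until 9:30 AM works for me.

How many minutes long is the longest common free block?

255

Pita in UTC: 07:15-07:45, 09:30-14:45 (add 5h to convert from UTC-5).
Ines in UTC: 07:00-15:00, 16:45-19:15.
Yosef in UTC: 08:30-13:45, 18:45-19:30, 20:00-20:45 (add 5h to convert from UTC-5).
Sven in UTC: 09:15-14:30 (add 5h to convert from UTC-5).
Pita ∩ Ines: 07:15-07:45, 09:30-14:45.
Pita ∩ Ines ∩ Yosef: 09:30-13:45.
Pita ∩ Ines ∩ Yosef ∩ Sven: 09:30-13:45.
The longest is 09:30-13:45 at 255 minutes.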